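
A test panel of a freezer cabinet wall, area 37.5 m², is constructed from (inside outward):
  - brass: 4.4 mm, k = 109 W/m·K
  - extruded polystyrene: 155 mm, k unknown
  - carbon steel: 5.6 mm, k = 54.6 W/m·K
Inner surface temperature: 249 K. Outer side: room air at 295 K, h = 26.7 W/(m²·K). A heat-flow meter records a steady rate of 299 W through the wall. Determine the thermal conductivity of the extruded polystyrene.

k ≈ 0.027 W/(m·K)

Using the resistance-network approach (series):
R_brass = L/(kA) = 0.0044/(109×37.5) = 1.076×10^-6 K/W
R_carbon steel = L/(kA) = 0.0056/(54.6×37.5) = 2.735×10^-6 K/W
R_outer film = 1/(h_o·A) = 1/(26.7×37.5) = 9.988×10^-4 K/W
Sum of known resistances R_other = 0.001003 K/W
Total R = ΔT/Q = 46/299 = 0.1538 K/W
R_extruded polystyrene = R_total − R_other = 0.1528 K/W
k = L/(R·A) = 0.155/(0.1528×37.5)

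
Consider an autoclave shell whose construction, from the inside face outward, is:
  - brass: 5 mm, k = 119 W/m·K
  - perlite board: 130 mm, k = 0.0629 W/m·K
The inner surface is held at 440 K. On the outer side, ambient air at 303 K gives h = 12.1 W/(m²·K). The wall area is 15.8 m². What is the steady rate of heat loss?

Model the wall as resistances in series:
R_brass = L/(kA) = 0.005/(119×15.8) = 2.659×10^-6 K/W
R_perlite board = L/(kA) = 0.13/(0.0629×15.8) = 0.1308 K/W
R_outer film = 1/(h_o·A) = 1/(12.1×15.8) = 0.005231 K/W
R_total = 0.136 K/W
Q = ΔT / R_total = 137 / 0.136

Q ≈ 1010 W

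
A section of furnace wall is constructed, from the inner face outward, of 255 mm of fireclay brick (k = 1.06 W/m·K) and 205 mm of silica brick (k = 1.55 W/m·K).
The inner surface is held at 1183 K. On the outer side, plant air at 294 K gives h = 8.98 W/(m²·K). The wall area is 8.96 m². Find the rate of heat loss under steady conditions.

Q ≈ 16500 W

Thermal resistances in series:
R_fireclay brick = L/(kA) = 0.255/(1.06×8.96) = 0.02685 K/W
R_silica brick = L/(kA) = 0.205/(1.55×8.96) = 0.01476 K/W
R_outer film = 1/(h_o·A) = 1/(8.98×8.96) = 0.01243 K/W
R_total = 0.05404 K/W
Q = ΔT / R_total = 889 / 0.05404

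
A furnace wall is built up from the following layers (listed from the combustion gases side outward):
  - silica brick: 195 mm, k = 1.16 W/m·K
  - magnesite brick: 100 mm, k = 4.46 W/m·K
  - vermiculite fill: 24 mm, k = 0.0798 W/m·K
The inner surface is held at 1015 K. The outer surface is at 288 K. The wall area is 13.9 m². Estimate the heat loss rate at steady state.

Treating each layer as a thermal resistance in series:
R_silica brick = L/(kA) = 0.195/(1.16×13.9) = 0.01209 K/W
R_magnesite brick = L/(kA) = 0.1/(4.46×13.9) = 0.001613 K/W
R_vermiculite fill = L/(kA) = 0.024/(0.0798×13.9) = 0.02164 K/W
R_total = 0.03534 K/W
Q = ΔT / R_total = 727 / 0.03534

Q ≈ 20600 W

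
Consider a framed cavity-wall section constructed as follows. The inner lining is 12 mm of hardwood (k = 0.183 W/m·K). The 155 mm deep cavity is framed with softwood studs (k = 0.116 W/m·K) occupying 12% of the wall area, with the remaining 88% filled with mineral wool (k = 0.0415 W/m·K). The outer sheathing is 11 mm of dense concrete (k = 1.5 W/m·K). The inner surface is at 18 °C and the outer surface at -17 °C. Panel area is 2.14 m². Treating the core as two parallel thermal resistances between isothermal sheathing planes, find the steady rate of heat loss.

Q ≈ 23.8 W

Sheathing layers in series; stud and cavity paths in parallel between them.
R_inner = 0.012/(0.183×2.14) = 0.03064 K/W
R_stud  = 0.155/(0.116×0.12×2.14) = 5.203 K/W
R_cav   = 0.155/(0.0415×0.88×2.14) = 1.983 K/W
1/R_core = 1/R_stud + 1/R_cav → R_core = 1.436 K/W
R_outer = 0.011/(1.5×2.14) = 0.003427 K/W
R_total = 1.47 K/W
Q = ΔT/R_total = 35/1.47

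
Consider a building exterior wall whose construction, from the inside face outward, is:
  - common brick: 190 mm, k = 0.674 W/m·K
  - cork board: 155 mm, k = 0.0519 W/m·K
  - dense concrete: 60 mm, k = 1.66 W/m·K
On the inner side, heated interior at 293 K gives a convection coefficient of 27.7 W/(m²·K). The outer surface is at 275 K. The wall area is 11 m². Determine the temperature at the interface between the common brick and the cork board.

Model the wall as resistances in series:
R_inner film = 1/(h_i·A) = 1/(27.7×11) = 0.003282 K/W
R_common brick = L/(kA) = 0.19/(0.674×11) = 0.02563 K/W
R_cork board = L/(kA) = 0.155/(0.0519×11) = 0.2715 K/W
R_dense concrete = L/(kA) = 0.06/(1.66×11) = 0.003286 K/W
R_total = 0.3037 K/W;  Q = ΔT/R_total = 18/0.3037 = 59.27 W
T_interface = T_inner − Q·ΣR(inner→interface) = 293 − 59.3×0.02891

T ≈ 291 K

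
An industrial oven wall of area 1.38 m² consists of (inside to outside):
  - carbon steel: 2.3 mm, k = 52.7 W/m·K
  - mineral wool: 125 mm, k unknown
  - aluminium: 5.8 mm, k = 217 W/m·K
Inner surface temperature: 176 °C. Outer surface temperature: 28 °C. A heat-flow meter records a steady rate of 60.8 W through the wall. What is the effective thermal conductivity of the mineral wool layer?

Model the wall as resistances in series:
R_carbon steel = L/(kA) = 0.0023/(52.7×1.38) = 3.163×10^-5 K/W
R_aluminium = L/(kA) = 0.0058/(217×1.38) = 1.937×10^-5 K/W
Sum of known resistances R_other = 5.099×10^-5 K/W
Total R = ΔT/Q = 148/60.8 = 2.434 K/W
R_mineral wool = R_total − R_other = 2.434 K/W
k = L/(R·A) = 0.125/(2.434×1.38)

k ≈ 0.0372 W/(m·K)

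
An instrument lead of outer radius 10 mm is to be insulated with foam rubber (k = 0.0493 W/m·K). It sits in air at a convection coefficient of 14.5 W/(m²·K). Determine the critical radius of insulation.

For a cylinder r_cr = k/h = 0.0493/14.5
r_cr = 3.4 mm; since the bare radius (10 mm) is above r_cr, any added insulation will reduce heat loss.

r_cr ≈ 3.4 mm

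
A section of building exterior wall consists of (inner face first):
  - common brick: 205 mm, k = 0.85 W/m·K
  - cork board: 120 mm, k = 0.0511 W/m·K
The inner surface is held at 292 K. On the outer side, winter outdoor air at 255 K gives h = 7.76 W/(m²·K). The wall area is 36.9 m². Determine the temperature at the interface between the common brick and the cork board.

T ≈ 289 K

Thermal resistances in series:
R_common brick = L/(kA) = 0.205/(0.85×36.9) = 0.006536 K/W
R_cork board = L/(kA) = 0.12/(0.0511×36.9) = 0.06364 K/W
R_outer film = 1/(h_o·A) = 1/(7.76×36.9) = 0.003492 K/W
R_total = 0.07367 K/W;  Q = ΔT/R_total = 37/0.07367 = 502.2 W
T_interface = T_inner − Q·ΣR(inner→interface) = 292 − 502×0.006536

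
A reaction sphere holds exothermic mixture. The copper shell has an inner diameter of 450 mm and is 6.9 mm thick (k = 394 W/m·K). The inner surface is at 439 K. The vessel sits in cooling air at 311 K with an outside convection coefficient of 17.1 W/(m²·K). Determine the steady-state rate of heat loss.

Spherical conduction: R = (1/r_in − 1/r_out)/(4πk) per layer; series-sum.
R_copper shell = (1/0.225 − 1/0.2319)/(4π×394) = 2.671×10^-5 K/W
R_outer film = 1/(h·4πr_o²) = 1/(17.1×4π×0.2319²) = 0.08654 K/W
R_total = 0.08656 K/W
Q = ΔT/R_total = 128/0.08656

Q ≈ 1480 W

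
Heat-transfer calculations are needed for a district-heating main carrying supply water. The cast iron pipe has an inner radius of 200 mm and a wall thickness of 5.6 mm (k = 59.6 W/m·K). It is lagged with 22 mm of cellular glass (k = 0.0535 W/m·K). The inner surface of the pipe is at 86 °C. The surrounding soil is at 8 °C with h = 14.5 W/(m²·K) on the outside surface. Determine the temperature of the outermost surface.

T ≈ 18.7 °C

Cylindrical conduction, so R = ln(r₂/r₁)/(2πkL) per layer, in series:
R_cast iron pipe wall = ln(205.6/200)/(2π×59.6×1) = 7.374×10^-5 K/W
R_cellular glass = ln(227.6/205.6)/(2π×0.0535×1) = 0.3024 K/W
R_outer film = 1/(h_o·2πr_oL) = 1/(14.5×2π×0.2276×1) = 0.04823 K/W
R_total = 0.3507 K/W
Q = ΔT/R_total = 78/0.3507
Q = 222 W/m
T_interface = T_inner − Q·ΣR(inner→interface) = 86 − 222×0.3025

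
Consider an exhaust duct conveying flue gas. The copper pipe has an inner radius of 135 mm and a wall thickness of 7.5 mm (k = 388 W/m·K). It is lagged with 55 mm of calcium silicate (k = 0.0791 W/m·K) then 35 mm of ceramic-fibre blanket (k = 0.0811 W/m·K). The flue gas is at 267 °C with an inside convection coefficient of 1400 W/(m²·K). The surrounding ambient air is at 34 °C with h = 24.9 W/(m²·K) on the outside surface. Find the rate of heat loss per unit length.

q′ ≈ 232 W/m

Cylindrical conduction, so R = ln(r₂/r₁)/(2πkL) per layer, in series:
R_inner film = 1/(h_i·2πr₁L) = 1/(1400×2π×0.135×1) = 8.421×10^-4 K/W
R_copper pipe wall = ln(142.5/135)/(2π×388×1) = 2.218×10^-5 K/W
R_calcium silicate = ln(197.5/142.5)/(2π×0.0791×1) = 0.6567 K/W
R_ceramic-fibre blanket = ln(232.5/197.5)/(2π×0.0811×1) = 0.3202 K/W
R_outer film = 1/(h_o·2πr_oL) = 1/(24.9×2π×0.2325×1) = 0.02749 K/W
R_total = 1.005 K/W
Q = ΔT/R_total = 233/1.005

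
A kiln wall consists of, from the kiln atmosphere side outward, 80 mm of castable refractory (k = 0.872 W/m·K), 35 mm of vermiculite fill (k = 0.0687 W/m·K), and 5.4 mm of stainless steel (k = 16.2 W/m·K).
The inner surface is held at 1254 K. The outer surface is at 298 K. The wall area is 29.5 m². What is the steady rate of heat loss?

Thermal resistances in series:
R_castable refractory = L/(kA) = 0.08/(0.872×29.5) = 0.00311 K/W
R_vermiculite fill = L/(kA) = 0.035/(0.0687×29.5) = 0.01727 K/W
R_stainless steel = L/(kA) = 0.0054/(16.2×29.5) = 1.13×10^-5 K/W
R_total = 0.02039 K/W
Q = ΔT / R_total = 956 / 0.02039

Q ≈ 46900 W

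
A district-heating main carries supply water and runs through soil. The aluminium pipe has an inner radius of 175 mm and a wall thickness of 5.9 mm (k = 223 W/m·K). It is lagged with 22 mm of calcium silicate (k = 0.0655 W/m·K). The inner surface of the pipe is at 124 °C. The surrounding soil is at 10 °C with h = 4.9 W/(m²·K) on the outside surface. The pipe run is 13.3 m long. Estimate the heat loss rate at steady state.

Q ≈ 3450 W

Treating each annulus and film as a series resistance:
R_aluminium pipe wall = ln(180.9/175)/(2π×223×13.3) = 1.779×10^-6 K/W
R_calcium silicate = ln(202.9/180.9)/(2π×0.0655×13.3) = 0.02097 K/W
R_outer film = 1/(h_o·2πr_oL) = 1/(4.9×2π×0.2029×13.3) = 0.01204 K/W
R_total = 0.03301 K/W
Q = ΔT/R_total = 114/0.03301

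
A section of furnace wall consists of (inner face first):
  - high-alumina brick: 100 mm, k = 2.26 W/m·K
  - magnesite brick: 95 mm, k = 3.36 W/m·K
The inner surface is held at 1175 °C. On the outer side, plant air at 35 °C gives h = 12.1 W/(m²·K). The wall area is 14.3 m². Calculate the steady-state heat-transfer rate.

Q ≈ 105000 W

Using the resistance-network approach (series):
R_high-alumina brick = L/(kA) = 0.1/(2.26×14.3) = 0.003094 K/W
R_magnesite brick = L/(kA) = 0.095/(3.36×14.3) = 0.001977 K/W
R_outer film = 1/(h_o·A) = 1/(12.1×14.3) = 0.005779 K/W
R_total = 0.01085 K/W
Q = ΔT / R_total = 1140 / 0.01085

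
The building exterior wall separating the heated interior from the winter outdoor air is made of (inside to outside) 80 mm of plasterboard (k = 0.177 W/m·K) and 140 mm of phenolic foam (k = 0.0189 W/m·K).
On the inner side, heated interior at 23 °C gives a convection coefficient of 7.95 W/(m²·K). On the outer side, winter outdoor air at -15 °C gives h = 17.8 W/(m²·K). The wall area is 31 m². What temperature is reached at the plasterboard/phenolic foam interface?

T ≈ 20.3 °C

Using the resistance-network approach (series):
R_inner film = 1/(h_i·A) = 1/(7.95×31) = 0.004058 K/W
R_plasterboard = L/(kA) = 0.08/(0.177×31) = 0.01458 K/W
R_phenolic foam = L/(kA) = 0.14/(0.0189×31) = 0.2389 K/W
R_outer film = 1/(h_o·A) = 1/(17.8×31) = 0.001812 K/W
R_total = 0.2594 K/W;  Q = ΔT/R_total = 38/0.2594 = 146.5 W
T_interface = T_inner − Q·ΣR(inner→interface) = 23 − 146×0.01864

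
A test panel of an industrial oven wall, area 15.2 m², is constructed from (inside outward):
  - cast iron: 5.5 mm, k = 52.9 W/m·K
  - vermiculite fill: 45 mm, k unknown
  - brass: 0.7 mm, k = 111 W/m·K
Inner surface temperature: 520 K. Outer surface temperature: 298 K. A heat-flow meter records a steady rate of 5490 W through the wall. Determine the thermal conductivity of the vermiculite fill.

Model the wall as resistances in series:
R_cast iron = L/(kA) = 0.0055/(52.9×15.2) = 6.84×10^-6 K/W
R_brass = L/(kA) = 0.0007/(111×15.2) = 4.149×10^-7 K/W
Sum of known resistances R_other = 7.255×10^-6 K/W
Total R = ΔT/Q = 222/5490 = 0.04044 K/W
R_vermiculite fill = R_total − R_other = 0.04043 K/W
k = L/(R·A) = 0.045/(0.04043×15.2)

k ≈ 0.0732 W/(m·K)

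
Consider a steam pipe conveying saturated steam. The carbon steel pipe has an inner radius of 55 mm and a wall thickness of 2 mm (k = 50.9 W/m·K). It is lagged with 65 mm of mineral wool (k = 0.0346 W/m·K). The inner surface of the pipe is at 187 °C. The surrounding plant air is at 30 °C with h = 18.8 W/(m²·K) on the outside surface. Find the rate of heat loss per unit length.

Radial resistances (cylindrical: R_cond = ln(r_o/r_i)/(2πkL), R_conv = 1/(h·2πrL)):
R_carbon steel pipe wall = ln(57/55)/(2π×50.9×1) = 1.117×10^-4 K/W
R_mineral wool = ln(122/57)/(2π×0.0346×1) = 3.5 K/W
R_outer film = 1/(h_o·2πr_oL) = 1/(18.8×2π×0.122×1) = 0.06939 K/W
R_total = 3.57 K/W
Q = ΔT/R_total = 157/3.57

q′ ≈ 44 W/m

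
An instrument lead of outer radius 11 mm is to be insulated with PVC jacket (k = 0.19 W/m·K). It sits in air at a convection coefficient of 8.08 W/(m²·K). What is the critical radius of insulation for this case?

r_cr ≈ 23.5 mm

For a cylinder r_cr = k/h = 0.19/8.08
r_cr = 23.5 mm; since the bare radius (11 mm) is below r_cr, adding a thin layer of insulation will *increase* heat loss.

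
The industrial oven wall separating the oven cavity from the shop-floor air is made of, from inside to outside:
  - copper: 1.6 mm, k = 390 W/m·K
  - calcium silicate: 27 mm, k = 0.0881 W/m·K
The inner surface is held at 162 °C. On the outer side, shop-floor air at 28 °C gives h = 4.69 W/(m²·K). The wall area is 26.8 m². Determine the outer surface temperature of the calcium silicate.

T ≈ 83 °C

Using the resistance-network approach (series):
R_copper = L/(kA) = 0.0016/(390×26.8) = 1.531×10^-7 K/W
R_calcium silicate = L/(kA) = 0.027/(0.0881×26.8) = 0.01144 K/W
R_outer film = 1/(h_o·A) = 1/(4.69×26.8) = 0.007956 K/W
R_total = 0.01939 K/W;  Q = ΔT/R_total = 134/0.01939 = 6910 W
T_interface = T_inner − Q·ΣR(inner→interface) = 162 − 6910×0.01144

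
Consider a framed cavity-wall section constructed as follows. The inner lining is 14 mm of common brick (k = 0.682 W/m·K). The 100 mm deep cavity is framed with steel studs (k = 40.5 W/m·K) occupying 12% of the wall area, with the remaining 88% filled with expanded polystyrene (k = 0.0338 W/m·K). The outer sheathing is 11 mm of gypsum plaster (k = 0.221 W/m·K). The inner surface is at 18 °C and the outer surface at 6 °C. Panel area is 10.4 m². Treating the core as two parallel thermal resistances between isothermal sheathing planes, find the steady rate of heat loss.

Q ≈ 1380 W

Sheathing layers in series; stud and cavity paths in parallel between them.
R_inner = 0.014/(0.682×10.4) = 0.001974 K/W
R_stud  = 0.1/(40.5×0.12×10.4) = 0.001978 K/W
R_cav   = 0.1/(0.0338×0.88×10.4) = 0.3233 K/W
1/R_core = 1/R_stud + 1/R_cav → R_core = 0.001966 K/W
R_outer = 0.011/(0.221×10.4) = 0.004786 K/W
R_total = 0.008726 K/W
Q = ΔT/R_total = 12/0.008726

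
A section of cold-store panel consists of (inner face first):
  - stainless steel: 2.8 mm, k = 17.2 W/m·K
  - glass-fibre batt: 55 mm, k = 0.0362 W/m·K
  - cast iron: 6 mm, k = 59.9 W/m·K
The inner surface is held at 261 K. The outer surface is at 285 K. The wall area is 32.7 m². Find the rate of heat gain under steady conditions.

Series thermal resistances:
R_stainless steel = L/(kA) = 0.0028/(17.2×32.7) = 4.978×10^-6 K/W
R_glass-fibre batt = L/(kA) = 0.055/(0.0362×32.7) = 0.04646 K/W
R_cast iron = L/(kA) = 0.006/(59.9×32.7) = 3.063×10^-6 K/W
R_total = 0.04647 K/W
Q = ΔT / R_total = 24 / 0.04647

Q ≈ 516 W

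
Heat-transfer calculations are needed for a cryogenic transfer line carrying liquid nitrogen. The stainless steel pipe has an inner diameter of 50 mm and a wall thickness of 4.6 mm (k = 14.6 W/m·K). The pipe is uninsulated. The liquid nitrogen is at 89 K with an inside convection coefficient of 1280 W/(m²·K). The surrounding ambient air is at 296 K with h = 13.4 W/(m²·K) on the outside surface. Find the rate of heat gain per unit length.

For a radial system each layer contributes R = ln(r_out/r_in)/(2πkL); films add R = 1/(hA).
R_inner film = 1/(h_i·2πr₁L) = 1/(1280×2π×0.025×1) = 0.004974 K/W
R_stainless steel pipe wall = ln(29.6/25)/(2π×14.6×1) = 0.001841 K/W
R_outer film = 1/(h_o·2πr_oL) = 1/(13.4×2π×0.0296×1) = 0.4013 K/W
R_total = 0.4081 K/W
Q = ΔT/R_total = 207/0.4081

q′ ≈ 507 W/m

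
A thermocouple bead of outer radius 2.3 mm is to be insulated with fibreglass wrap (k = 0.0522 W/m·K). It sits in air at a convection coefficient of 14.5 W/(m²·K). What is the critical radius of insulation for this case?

For a sphere r_cr = 2k/h = 2×0.0522/14.5
r_cr = 7.2 mm; since the bare radius (2.3 mm) is below r_cr, adding a thin layer of insulation will *increase* heat loss.

r_cr ≈ 7.2 mm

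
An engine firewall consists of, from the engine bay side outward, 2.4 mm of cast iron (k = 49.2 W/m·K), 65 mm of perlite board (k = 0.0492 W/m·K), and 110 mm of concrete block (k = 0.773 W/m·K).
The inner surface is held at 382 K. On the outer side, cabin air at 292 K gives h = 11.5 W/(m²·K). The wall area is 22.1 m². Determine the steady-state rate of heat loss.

Q ≈ 1280 W

Treating each layer as a thermal resistance in series:
R_cast iron = L/(kA) = 0.0024/(49.2×22.1) = 2.207×10^-6 K/W
R_perlite board = L/(kA) = 0.065/(0.0492×22.1) = 0.05978 K/W
R_concrete block = L/(kA) = 0.11/(0.773×22.1) = 0.006439 K/W
R_outer film = 1/(h_o·A) = 1/(11.5×22.1) = 0.003935 K/W
R_total = 0.07016 K/W
Q = ΔT / R_total = 90 / 0.07016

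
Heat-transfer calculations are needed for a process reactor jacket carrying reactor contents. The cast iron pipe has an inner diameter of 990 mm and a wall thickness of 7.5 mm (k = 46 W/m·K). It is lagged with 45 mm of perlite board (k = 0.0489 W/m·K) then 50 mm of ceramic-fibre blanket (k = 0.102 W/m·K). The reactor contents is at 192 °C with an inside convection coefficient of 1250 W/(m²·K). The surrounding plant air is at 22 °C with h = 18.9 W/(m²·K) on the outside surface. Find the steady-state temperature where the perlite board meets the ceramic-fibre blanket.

For a radial system each layer contributes R = ln(r_out/r_in)/(2πkL); films add R = 1/(hA).
R_inner film = 1/(h_i·2πr₁L) = 1/(1250×2π×0.495×1) = 2.572×10^-4 K/W
R_cast iron pipe wall = ln(502.5/495)/(2π×46×1) = 5.203×10^-5 K/W
R_perlite board = ln(547.5/502.5)/(2π×0.0489×1) = 0.2791 K/W
R_ceramic-fibre blanket = ln(597.5/547.5)/(2π×0.102×1) = 0.1364 K/W
R_outer film = 1/(h_o·2πr_oL) = 1/(18.9×2π×0.5975×1) = 0.01409 K/W
R_total = 0.4299 K/W
Q = ΔT/R_total = 170/0.4299
Q = 395 W/m
T_interface = T_inner − Q·ΣR(inner→interface) = 192 − 395×0.2795

T ≈ 81.5 °C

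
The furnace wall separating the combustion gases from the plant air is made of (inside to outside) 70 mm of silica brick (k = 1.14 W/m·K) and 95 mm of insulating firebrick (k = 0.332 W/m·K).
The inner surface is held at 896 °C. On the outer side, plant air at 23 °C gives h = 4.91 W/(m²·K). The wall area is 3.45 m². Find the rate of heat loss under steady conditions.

Q ≈ 5460 W

Series thermal resistances:
R_silica brick = L/(kA) = 0.07/(1.14×3.45) = 0.0178 K/W
R_insulating firebrick = L/(kA) = 0.095/(0.332×3.45) = 0.08294 K/W
R_outer film = 1/(h_o·A) = 1/(4.91×3.45) = 0.05903 K/W
R_total = 0.1598 K/W
Q = ΔT / R_total = 873 / 0.1598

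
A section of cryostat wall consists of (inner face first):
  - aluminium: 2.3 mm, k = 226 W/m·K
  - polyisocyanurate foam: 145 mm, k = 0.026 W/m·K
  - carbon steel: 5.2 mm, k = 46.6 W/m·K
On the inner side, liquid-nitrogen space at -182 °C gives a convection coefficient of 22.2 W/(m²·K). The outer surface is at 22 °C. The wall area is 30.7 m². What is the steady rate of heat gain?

Model the wall as resistances in series:
R_inner film = 1/(h_i·A) = 1/(22.2×30.7) = 0.001467 K/W
R_aluminium = L/(kA) = 0.0023/(226×30.7) = 3.315×10^-7 K/W
R_polyisocyanurate foam = L/(kA) = 0.145/(0.026×30.7) = 0.1817 K/W
R_carbon steel = L/(kA) = 0.0052/(46.6×30.7) = 3.635×10^-6 K/W
R_total = 0.1831 K/W
Q = ΔT / R_total = 204 / 0.1831

Q ≈ 1110 W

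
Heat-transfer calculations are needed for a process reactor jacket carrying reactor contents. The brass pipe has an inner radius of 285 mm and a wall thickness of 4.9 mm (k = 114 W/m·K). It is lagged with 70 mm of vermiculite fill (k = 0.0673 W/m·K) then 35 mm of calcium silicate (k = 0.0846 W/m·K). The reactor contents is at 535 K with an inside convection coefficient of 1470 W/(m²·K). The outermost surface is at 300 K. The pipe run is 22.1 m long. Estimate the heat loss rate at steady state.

Per-layer cylindrical resistances, series-summed:
R_inner film = 1/(h_i·2πr₁L) = 1/(1470×2π×0.285×22.1) = 1.719×10^-5 K/W
R_brass pipe wall = ln(289.9/285)/(2π×114×22.1) = 1.077×10^-6 K/W
R_vermiculite fill = ln(359.9/289.9)/(2π×0.0673×22.1) = 0.02314 K/W
R_calcium silicate = ln(394.9/359.9)/(2π×0.0846×22.1) = 0.0079 K/W
R_total = 0.03106 K/W
Q = ΔT/R_total = 235/0.03106

Q ≈ 7570 W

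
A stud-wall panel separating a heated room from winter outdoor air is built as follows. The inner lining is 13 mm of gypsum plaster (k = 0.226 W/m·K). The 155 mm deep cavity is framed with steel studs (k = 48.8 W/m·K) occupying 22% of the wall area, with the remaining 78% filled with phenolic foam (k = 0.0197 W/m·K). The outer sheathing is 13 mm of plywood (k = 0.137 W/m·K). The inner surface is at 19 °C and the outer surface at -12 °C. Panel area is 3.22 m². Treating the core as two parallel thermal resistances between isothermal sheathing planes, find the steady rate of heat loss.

Sheathing layers in series; stud and cavity paths in parallel between them.
R_inner = 0.013/(0.226×3.22) = 0.01786 K/W
R_stud  = 0.155/(48.8×0.22×3.22) = 0.004484 K/W
R_cav   = 0.155/(0.0197×0.78×3.22) = 3.133 K/W
1/R_core = 1/R_stud + 1/R_cav → R_core = 0.004477 K/W
R_outer = 0.013/(0.137×3.22) = 0.02947 K/W
R_total = 0.05181 K/W
Q = ΔT/R_total = 31/0.05181

Q ≈ 598 W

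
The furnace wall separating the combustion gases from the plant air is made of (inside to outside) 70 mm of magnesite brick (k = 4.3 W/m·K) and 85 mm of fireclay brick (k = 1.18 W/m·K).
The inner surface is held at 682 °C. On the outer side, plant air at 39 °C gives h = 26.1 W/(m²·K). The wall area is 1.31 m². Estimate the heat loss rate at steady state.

Q ≈ 6650 W

Using the resistance-network approach (series):
R_magnesite brick = L/(kA) = 0.07/(4.3×1.31) = 0.01243 K/W
R_fireclay brick = L/(kA) = 0.085/(1.18×1.31) = 0.05499 K/W
R_outer film = 1/(h_o·A) = 1/(26.1×1.31) = 0.02925 K/W
R_total = 0.09666 K/W
Q = ΔT / R_total = 643 / 0.09666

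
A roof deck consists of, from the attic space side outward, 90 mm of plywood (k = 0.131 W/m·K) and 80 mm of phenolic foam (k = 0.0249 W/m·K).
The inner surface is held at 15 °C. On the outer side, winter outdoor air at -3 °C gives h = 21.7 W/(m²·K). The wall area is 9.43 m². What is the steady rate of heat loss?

Q ≈ 43 W

Using the resistance-network approach (series):
R_plywood = L/(kA) = 0.09/(0.131×9.43) = 0.07286 K/W
R_phenolic foam = L/(kA) = 0.08/(0.0249×9.43) = 0.3407 K/W
R_outer film = 1/(h_o·A) = 1/(21.7×9.43) = 0.004887 K/W
R_total = 0.4184 K/W
Q = ΔT / R_total = 18 / 0.4184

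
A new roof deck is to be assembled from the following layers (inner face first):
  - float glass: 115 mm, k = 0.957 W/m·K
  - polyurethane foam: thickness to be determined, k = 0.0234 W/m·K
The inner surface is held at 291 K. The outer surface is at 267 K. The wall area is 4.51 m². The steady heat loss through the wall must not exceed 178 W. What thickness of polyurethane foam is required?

L ≈ 11.4 mm

Series thermal resistances:
R_float glass = L/(kA) = 0.115/(0.957×4.51) = 0.02664 K/W
Sum of the known resistances R_other = 0.02664 K/W
Required total resistance R_tot = ΔT/Q_allow = 24/178 = 0.1348 K/W
R_polyurethane foam = R_tot − R_other = 0.1082 K/W
L = R·k·A = 0.1082×0.0234×4.51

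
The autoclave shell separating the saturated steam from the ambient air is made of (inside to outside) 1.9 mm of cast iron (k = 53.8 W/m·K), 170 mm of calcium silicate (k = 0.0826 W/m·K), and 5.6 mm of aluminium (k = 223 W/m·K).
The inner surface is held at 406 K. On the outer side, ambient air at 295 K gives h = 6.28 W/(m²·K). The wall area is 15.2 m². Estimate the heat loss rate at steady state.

Q ≈ 761 W

Thermal resistances in series:
R_cast iron = L/(kA) = 0.0019/(53.8×15.2) = 2.323×10^-6 K/W
R_calcium silicate = L/(kA) = 0.17/(0.0826×15.2) = 0.1354 K/W
R_aluminium = L/(kA) = 0.0056/(223×15.2) = 1.652×10^-6 K/W
R_outer film = 1/(h_o·A) = 1/(6.28×15.2) = 0.01048 K/W
R_total = 0.1459 K/W
Q = ΔT / R_total = 111 / 0.1459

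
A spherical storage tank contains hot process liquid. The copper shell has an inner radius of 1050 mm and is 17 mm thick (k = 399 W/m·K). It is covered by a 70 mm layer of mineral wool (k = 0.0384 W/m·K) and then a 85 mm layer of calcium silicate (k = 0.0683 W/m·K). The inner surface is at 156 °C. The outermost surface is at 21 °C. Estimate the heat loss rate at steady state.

Q ≈ 707 W

Spherical conduction: R = (1/r_in − 1/r_out)/(4πk) per layer; series-sum.
R_copper shell = (1/1.05 − 1/1.067)/(4π×399) = 3.026×10^-6 K/W
R_mineral wool = (1/1.067 − 1/1.137)/(4π×0.0384) = 0.1196 K/W
R_calcium silicate = (1/1.137 − 1/1.222)/(4π×0.0683) = 0.07128 K/W
R_total = 0.1909 K/W
Q = ΔT/R_total = 135/0.1909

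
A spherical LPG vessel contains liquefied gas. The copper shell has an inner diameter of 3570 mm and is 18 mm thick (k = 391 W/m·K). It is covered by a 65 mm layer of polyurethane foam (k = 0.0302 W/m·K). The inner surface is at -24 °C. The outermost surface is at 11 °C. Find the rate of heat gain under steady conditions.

For a spherical shell R = (1/r₁ − 1/r₂)/(4πk); film R = 1/(h·4πr²). In series:
R_copper shell = (1/1.785 − 1/1.803)/(4π×391) = 1.138×10^-6 K/W
R_polyurethane foam = (1/1.803 − 1/1.868)/(4π×0.0302) = 0.05085 K/W
R_total = 0.05086 K/W
Q = ΔT/R_total = 35/0.05086

Q ≈ 688 W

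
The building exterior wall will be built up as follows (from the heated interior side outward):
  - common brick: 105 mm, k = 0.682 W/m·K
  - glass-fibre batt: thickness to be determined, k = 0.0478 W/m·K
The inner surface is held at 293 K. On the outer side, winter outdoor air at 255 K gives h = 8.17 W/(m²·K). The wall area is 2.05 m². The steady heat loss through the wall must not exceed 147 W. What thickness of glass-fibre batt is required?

L ≈ 12.1 mm

Model the wall as resistances in series:
R_common brick = L/(kA) = 0.105/(0.682×2.05) = 0.0751 K/W
R_outer film = 1/(h_o·A) = 1/(8.17×2.05) = 0.05971 K/W
Sum of the known resistances R_other = 0.1348 K/W
Required total resistance R_tot = ΔT/Q_allow = 38/147 = 0.2585 K/W
R_glass-fibre batt = R_tot − R_other = 0.1237 K/W
L = R·k·A = 0.1237×0.0478×2.05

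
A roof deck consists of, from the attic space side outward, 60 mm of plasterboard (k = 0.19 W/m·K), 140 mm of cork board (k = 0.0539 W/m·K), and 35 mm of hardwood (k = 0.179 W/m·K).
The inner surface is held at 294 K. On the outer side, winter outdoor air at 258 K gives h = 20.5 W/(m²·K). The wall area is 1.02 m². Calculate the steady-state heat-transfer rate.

Treating each layer as a thermal resistance in series:
R_plasterboard = L/(kA) = 0.06/(0.19×1.02) = 0.3096 K/W
R_cork board = L/(kA) = 0.14/(0.0539×1.02) = 2.546 K/W
R_hardwood = L/(kA) = 0.035/(0.179×1.02) = 0.1917 K/W
R_outer film = 1/(h_o·A) = 1/(20.5×1.02) = 0.04782 K/W
R_total = 3.096 K/W
Q = ΔT / R_total = 36 / 3.096

Q ≈ 11.6 W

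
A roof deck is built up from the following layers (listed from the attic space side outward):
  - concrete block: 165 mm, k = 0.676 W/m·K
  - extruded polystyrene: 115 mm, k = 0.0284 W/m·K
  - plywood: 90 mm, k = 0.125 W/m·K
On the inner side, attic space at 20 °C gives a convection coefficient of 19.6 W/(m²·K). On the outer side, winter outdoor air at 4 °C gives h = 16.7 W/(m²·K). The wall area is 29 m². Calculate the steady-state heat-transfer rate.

Model the wall as resistances in series:
R_inner film = 1/(h_i·A) = 1/(19.6×29) = 0.001759 K/W
R_concrete block = L/(kA) = 0.165/(0.676×29) = 0.008417 K/W
R_extruded polystyrene = L/(kA) = 0.115/(0.0284×29) = 0.1396 K/W
R_plywood = L/(kA) = 0.09/(0.125×29) = 0.02483 K/W
R_outer film = 1/(h_o·A) = 1/(16.7×29) = 0.002065 K/W
R_total = 0.1767 K/W
Q = ΔT / R_total = 16 / 0.1767

Q ≈ 90.5 W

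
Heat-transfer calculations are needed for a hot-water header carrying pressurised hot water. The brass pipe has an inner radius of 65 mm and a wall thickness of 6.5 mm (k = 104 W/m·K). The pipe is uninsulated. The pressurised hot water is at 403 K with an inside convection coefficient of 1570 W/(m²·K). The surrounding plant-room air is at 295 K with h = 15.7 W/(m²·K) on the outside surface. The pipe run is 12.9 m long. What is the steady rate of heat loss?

Per-layer cylindrical resistances, series-summed:
R_inner film = 1/(h_i·2πr₁L) = 1/(1570×2π×0.065×12.9) = 1.209×10^-4 K/W
R_brass pipe wall = ln(71.5/65)/(2π×104×12.9) = 1.131×10^-5 K/W
R_outer film = 1/(h_o·2πr_oL) = 1/(15.7×2π×0.0715×12.9) = 0.01099 K/W
R_total = 0.01112 K/W
Q = ΔT/R_total = 108/0.01112

Q ≈ 9710 W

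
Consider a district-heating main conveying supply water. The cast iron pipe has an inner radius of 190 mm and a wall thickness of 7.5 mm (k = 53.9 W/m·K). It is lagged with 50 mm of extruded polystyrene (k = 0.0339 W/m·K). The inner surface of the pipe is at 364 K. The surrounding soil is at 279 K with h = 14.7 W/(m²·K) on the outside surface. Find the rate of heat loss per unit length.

Radial resistances (cylindrical: R_cond = ln(r_o/r_i)/(2πkL), R_conv = 1/(h·2πrL)):
R_cast iron pipe wall = ln(197.5/190)/(2π×53.9×1) = 1.143×10^-4 K/W
R_extruded polystyrene = ln(247.5/197.5)/(2π×0.0339×1) = 1.059 K/W
R_outer film = 1/(h_o·2πr_oL) = 1/(14.7×2π×0.2475×1) = 0.04374 K/W
R_total = 1.103 K/W
Q = ΔT/R_total = 85/1.103

q′ ≈ 77 W/m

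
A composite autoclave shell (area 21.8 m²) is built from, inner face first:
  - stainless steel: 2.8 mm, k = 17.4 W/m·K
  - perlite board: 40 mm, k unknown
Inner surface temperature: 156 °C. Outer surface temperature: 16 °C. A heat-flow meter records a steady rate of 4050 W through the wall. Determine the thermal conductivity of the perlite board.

Using the resistance-network approach (series):
R_stainless steel = L/(kA) = 0.0028/(17.4×21.8) = 7.382×10^-6 K/W
Sum of known resistances R_other = 7.382×10^-6 K/W
Total R = ΔT/Q = 140/4050 = 0.03457 K/W
R_perlite board = R_total − R_other = 0.03456 K/W
k = L/(R·A) = 0.04/(0.03456×21.8)

k ≈ 0.0531 W/(m·K)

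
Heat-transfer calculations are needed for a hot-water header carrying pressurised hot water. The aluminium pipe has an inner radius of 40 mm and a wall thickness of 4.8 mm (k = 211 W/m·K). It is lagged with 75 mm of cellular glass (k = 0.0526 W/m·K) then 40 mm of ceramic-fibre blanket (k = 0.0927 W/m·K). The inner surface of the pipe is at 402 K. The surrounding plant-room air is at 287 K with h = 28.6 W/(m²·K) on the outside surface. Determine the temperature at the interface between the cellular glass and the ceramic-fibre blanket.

T ≈ 304 K

For a radial system each layer contributes R = ln(r_out/r_in)/(2πkL); films add R = 1/(hA).
R_aluminium pipe wall = ln(44.8/40)/(2π×211×1) = 8.548×10^-5 K/W
R_cellular glass = ln(119.8/44.8)/(2π×0.0526×1) = 2.976 K/W
R_ceramic-fibre blanket = ln(159.8/119.8)/(2π×0.0927×1) = 0.4946 K/W
R_outer film = 1/(h_o·2πr_oL) = 1/(28.6×2π×0.1598×1) = 0.03482 K/W
R_total = 3.506 K/W
Q = ΔT/R_total = 115/3.506
Q = 32.8 W/m
T_interface = T_inner − Q·ΣR(inner→interface) = 402 − 32.8×2.976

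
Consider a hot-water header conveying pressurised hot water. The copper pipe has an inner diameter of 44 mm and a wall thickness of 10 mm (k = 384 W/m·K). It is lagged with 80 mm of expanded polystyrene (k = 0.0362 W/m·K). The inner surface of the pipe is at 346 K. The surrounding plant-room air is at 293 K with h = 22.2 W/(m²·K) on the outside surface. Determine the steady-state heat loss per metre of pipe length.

For a radial system each layer contributes R = ln(r_out/r_in)/(2πkL); films add R = 1/(hA).
R_copper pipe wall = ln(32/22)/(2π×384×1) = 1.553×10^-4 K/W
R_expanded polystyrene = ln(112/32)/(2π×0.0362×1) = 5.508 K/W
R_outer film = 1/(h_o·2πr_oL) = 1/(22.2×2π×0.112×1) = 0.06401 K/W
R_total = 5.572 K/W
Q = ΔT/R_total = 53/5.572

q′ ≈ 9.51 W/m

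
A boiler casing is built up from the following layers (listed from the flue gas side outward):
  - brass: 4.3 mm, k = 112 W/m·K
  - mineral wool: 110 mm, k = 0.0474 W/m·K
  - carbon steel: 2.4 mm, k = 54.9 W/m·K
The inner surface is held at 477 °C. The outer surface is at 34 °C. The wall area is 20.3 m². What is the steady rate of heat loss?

Q ≈ 3870 W

Series thermal resistances:
R_brass = L/(kA) = 0.0043/(112×20.3) = 1.891×10^-6 K/W
R_mineral wool = L/(kA) = 0.11/(0.0474×20.3) = 0.1143 K/W
R_carbon steel = L/(kA) = 0.0024/(54.9×20.3) = 2.153×10^-6 K/W
R_total = 0.1143 K/W
Q = ΔT / R_total = 443 / 0.1143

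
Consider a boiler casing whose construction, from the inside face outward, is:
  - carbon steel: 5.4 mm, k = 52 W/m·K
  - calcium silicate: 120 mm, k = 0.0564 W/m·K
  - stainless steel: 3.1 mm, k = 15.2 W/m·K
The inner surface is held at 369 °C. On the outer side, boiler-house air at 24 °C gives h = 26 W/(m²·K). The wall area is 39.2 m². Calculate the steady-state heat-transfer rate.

Q ≈ 6240 W

Thermal resistances in series:
R_carbon steel = L/(kA) = 0.0054/(52×39.2) = 2.649×10^-6 K/W
R_calcium silicate = L/(kA) = 0.12/(0.0564×39.2) = 0.05428 K/W
R_stainless steel = L/(kA) = 0.0031/(15.2×39.2) = 5.203×10^-6 K/W
R_outer film = 1/(h_o·A) = 1/(26×39.2) = 9.812×10^-4 K/W
R_total = 0.05527 K/W
Q = ΔT / R_total = 345 / 0.05527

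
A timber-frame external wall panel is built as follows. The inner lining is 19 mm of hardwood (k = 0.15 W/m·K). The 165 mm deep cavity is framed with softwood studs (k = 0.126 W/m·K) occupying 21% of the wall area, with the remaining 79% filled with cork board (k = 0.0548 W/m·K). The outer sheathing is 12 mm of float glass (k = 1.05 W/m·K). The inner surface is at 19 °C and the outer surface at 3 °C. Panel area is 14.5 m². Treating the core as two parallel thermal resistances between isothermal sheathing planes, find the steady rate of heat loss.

Sheathing layers in series; stud and cavity paths in parallel between them.
R_inner = 0.019/(0.15×14.5) = 0.008736 K/W
R_stud  = 0.165/(0.126×0.21×14.5) = 0.4301 K/W
R_cav   = 0.165/(0.0548×0.79×14.5) = 0.2629 K/W
1/R_core = 1/R_stud + 1/R_cav → R_core = 0.1631 K/W
R_outer = 0.012/(1.05×14.5) = 7.882×10^-4 K/W
R_total = 0.1727 K/W
Q = ΔT/R_total = 16/0.1727

Q ≈ 92.7 W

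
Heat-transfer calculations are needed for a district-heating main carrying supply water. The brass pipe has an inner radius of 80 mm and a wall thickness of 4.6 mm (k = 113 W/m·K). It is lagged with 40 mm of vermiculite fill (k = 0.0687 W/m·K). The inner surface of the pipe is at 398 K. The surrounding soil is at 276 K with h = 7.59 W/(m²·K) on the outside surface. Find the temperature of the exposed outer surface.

Treating each annulus and film as a series resistance:
R_brass pipe wall = ln(84.6/80)/(2π×113×1) = 7.874×10^-5 K/W
R_vermiculite fill = ln(124.6/84.6)/(2π×0.0687×1) = 0.897 K/W
R_outer film = 1/(h_o·2πr_oL) = 1/(7.59×2π×0.1246×1) = 0.1683 K/W
R_total = 1.065 K/W
Q = ΔT/R_total = 122/1.065
Q = 115 W/m
T_interface = T_inner − Q·ΣR(inner→interface) = 398 − 115×0.897

T ≈ 295 K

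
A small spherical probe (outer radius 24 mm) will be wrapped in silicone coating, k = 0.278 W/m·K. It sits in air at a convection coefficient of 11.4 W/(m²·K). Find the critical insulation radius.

r_cr ≈ 48.8 mm

For a sphere r_cr = 2k/h = 2×0.278/11.4
r_cr = 48.8 mm; since the bare radius (24 mm) is below r_cr, adding a thin layer of insulation will *increase* heat loss.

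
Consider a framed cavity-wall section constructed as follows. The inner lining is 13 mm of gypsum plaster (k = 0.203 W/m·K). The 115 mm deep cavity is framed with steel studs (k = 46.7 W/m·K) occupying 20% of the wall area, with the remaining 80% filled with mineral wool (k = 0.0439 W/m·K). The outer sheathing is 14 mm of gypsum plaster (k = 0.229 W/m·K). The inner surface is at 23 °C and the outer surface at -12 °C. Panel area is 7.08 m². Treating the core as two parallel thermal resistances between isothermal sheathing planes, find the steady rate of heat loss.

Sheathing layers in series; stud and cavity paths in parallel between them.
R_inner = 0.013/(0.203×7.08) = 0.009045 K/W
R_stud  = 0.115/(46.7×0.2×7.08) = 0.001739 K/W
R_cav   = 0.115/(0.0439×0.8×7.08) = 0.4625 K/W
1/R_core = 1/R_stud + 1/R_cav → R_core = 0.001733 K/W
R_outer = 0.014/(0.229×7.08) = 0.008635 K/W
R_total = 0.01941 K/W
Q = ΔT/R_total = 35/0.01941

Q ≈ 1800 W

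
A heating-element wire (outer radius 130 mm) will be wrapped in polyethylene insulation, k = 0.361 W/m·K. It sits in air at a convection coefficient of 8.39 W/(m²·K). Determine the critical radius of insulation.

For a cylinder r_cr = k/h = 0.361/8.39
r_cr = 43 mm; since the bare radius (130 mm) is above r_cr, any added insulation will reduce heat loss.

r_cr ≈ 43 mm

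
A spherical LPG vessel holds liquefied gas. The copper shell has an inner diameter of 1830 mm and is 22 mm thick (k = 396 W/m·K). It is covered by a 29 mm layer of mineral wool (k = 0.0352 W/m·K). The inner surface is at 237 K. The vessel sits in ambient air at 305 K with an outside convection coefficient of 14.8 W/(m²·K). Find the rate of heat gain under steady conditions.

Spherical conduction: R = (1/r_in − 1/r_out)/(4πk) per layer; series-sum.
R_copper shell = (1/0.915 − 1/0.937)/(4π×396) = 5.157×10^-6 K/W
R_mineral wool = (1/0.937 − 1/0.966)/(4π×0.0352) = 0.07243 K/W
R_outer film = 1/(h·4πr_o²) = 1/(14.8×4π×0.966²) = 0.005762 K/W
R_total = 0.0782 K/W
Q = ΔT/R_total = 68/0.0782

Q ≈ 870 W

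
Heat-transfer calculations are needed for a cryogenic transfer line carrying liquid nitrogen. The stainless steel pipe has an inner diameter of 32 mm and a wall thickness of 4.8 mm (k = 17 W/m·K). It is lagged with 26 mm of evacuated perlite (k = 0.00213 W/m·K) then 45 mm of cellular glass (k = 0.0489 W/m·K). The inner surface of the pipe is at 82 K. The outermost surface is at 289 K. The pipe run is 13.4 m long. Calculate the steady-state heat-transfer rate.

Treating each annulus and film as a series resistance:
R_stainless steel pipe wall = ln(20.8/16)/(2π×17×13.4) = 1.833×10^-4 K/W
R_evacuated perlite = ln(46.8/20.8)/(2π×0.00213×13.4) = 4.522 K/W
R_cellular glass = ln(91.8/46.8)/(2π×0.0489×13.4) = 0.1636 K/W
R_total = 4.686 K/W
Q = ΔT/R_total = 207/4.686

Q ≈ 44.2 W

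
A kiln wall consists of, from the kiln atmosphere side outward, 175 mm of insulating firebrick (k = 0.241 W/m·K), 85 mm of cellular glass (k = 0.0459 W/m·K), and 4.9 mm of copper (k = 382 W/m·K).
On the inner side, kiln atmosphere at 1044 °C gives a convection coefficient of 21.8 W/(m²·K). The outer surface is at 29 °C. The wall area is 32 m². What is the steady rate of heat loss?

Model the wall as resistances in series:
R_inner film = 1/(h_i·A) = 1/(21.8×32) = 0.001433 K/W
R_insulating firebrick = L/(kA) = 0.175/(0.241×32) = 0.02269 K/W
R_cellular glass = L/(kA) = 0.085/(0.0459×32) = 0.05787 K/W
R_copper = L/(kA) = 0.0049/(382×32) = 4.009×10^-7 K/W
R_total = 0.082 K/W
Q = ΔT / R_total = 1015 / 0.082

Q ≈ 12400 W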